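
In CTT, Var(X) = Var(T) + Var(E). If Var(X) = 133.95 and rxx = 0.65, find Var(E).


var_true = rxx * var_obs = 0.65 * 133.95 = 87.0675
var_error = var_obs - var_true
var_error = 133.95 - 87.0675
var_error = 46.8825

46.8825


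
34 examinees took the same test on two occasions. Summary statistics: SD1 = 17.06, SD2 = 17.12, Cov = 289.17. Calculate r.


r = cov(X,Y) / (SD_X * SD_Y)
r = 289.17 / (17.06 * 17.12)
r = 289.17 / 292.0672
r = 0.9901

0.9901


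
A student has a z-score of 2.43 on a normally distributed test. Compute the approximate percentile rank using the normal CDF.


CDF(z) = 0.5 * (1 + erf(z/sqrt(2)))
erf(1.7183) = 0.9849
CDF = 0.9925
Percentile rank = 0.9925 * 100 = 99.25

99.25


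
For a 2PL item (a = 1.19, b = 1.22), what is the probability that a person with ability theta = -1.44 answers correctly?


a*(theta - b) = 1.19 * (-1.44 - 1.22) = -3.1654
exp(--3.1654) = 23.6982
P = 1 / (1 + 23.6982)
P = 0.0405

0.0405


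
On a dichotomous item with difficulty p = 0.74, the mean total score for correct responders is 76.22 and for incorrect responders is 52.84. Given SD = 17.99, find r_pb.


q = 1 - p = 0.26
rpb = ((M1 - M0) / SD) * sqrt(p * q)
rpb = ((76.22 - 52.84) / 17.99) * sqrt(0.74 * 0.26)
rpb = 0.5701

0.5701


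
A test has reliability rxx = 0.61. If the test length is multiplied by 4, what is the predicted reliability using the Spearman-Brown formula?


r_new = (n * rxx) / (1 + (n-1) * rxx)
r_new = (4 * 0.61) / (1 + 3 * 0.61)
r_new = 2.44 / 2.83
r_new = 0.8622

0.8622


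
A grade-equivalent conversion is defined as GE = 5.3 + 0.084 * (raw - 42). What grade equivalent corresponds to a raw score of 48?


raw - median = 48 - 42 = 6
slope * diff = 0.084 * 6 = 0.504
GE = 5.3 + 0.504
GE = 5.804

5.804


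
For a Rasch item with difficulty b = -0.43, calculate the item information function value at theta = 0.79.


P = 1/(1+exp(-(0.79--0.43))) = 0.7721
I = P*(1-P) = 0.7721 * 0.2279
I = 0.176

0.176


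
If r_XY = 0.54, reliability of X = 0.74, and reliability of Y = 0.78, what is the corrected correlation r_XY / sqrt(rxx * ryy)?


r_corrected = rxy / sqrt(rxx * ryy)
= 0.54 / sqrt(0.74 * 0.78)
= 0.54 / sqrt(0.5772)
= 0.54 / 0.759737
r_corrected = 0.7108

0.7108


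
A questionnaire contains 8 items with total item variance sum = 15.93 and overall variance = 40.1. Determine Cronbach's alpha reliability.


alpha = (k/(k-1)) * (1 - sum(si^2)/s_total^2)
= (8/7) * (1 - 15.93/40.1)
alpha = 0.6888

0.6888


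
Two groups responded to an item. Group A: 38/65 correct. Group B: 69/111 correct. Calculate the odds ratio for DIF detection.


Odds_A = 38/27 = 1.4074
Odds_B = 69/42 = 1.6429
OR = Odds_A / Odds_B = 1.4074 / 1.6429
Exactly, OR = (38 * 42) / (27 * 69) = 1596 / 1863
OR = 0.8567

0.8567


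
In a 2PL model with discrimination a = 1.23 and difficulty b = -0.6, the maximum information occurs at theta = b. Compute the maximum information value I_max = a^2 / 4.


For 2PL, max info at theta = b = -0.6
I_max = a^2 / 4 = 1.23^2 / 4
= 1.5129 / 4
I_max = 0.3782

0.3782


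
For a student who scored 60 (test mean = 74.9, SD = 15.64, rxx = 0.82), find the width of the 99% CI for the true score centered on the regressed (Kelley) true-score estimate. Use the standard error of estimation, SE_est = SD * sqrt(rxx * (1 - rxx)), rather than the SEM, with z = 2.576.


True score estimate = 0.82*60 + 0.18*74.9 = 62.682
SE_est = SD * sqrt(rxx * (1 - rxx)) = 15.64 * sqrt(0.82 * 0.18) = 15.64 * sqrt(0.1476) = 6.008692
CI = T_est +/- z * SE_est, so width = 2 * z * SE_est = 2 * 2.576 * 6.008692
Width = 30.9568

30.9568


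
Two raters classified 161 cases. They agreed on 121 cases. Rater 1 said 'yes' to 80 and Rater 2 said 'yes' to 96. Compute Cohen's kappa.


P_o = 121/161 = 0.751553
P_e = (80*96 + 81*65) / 25921 = 0.499402
kappa = (P_o - P_e) / (1 - P_e)
kappa = (0.751553 - 0.499402) / (1 - 0.499402)
kappa = 0.5037

0.5037


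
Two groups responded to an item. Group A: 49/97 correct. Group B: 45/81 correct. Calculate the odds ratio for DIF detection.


Odds_A = 49/48 = 1.0208
Odds_B = 45/36 = 1.25
OR = Odds_A / Odds_B = 1.0208 / 1.25
Exactly, OR = (49 * 36) / (48 * 45) = 1764 / 2160
OR = 0.8167

0.8167


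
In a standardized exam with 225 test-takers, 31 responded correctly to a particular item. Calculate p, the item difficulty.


Item difficulty p = number correct / total examinees
p = 31 / 225
p = 0.1378

0.1378


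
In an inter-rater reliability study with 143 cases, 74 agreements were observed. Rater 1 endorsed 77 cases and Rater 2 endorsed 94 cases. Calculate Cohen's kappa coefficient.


P_o = 74/143 = 0.517483
P_e = (77*94 + 66*49) / 20449 = 0.512103
kappa = (P_o - P_e) / (1 - P_e)
kappa = (0.517483 - 0.512103) / (1 - 0.512103)
kappa = 0.011

0.011


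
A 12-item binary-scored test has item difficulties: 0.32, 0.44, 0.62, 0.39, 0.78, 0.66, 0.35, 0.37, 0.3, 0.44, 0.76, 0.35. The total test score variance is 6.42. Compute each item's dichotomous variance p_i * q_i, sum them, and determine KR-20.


For each item, compute p_i * q_i:
  Item 1: 0.32 * 0.68 = 0.2176
  Item 2: 0.44 * 0.56 = 0.2464
  Item 3: 0.62 * 0.38 = 0.2356
  Item 4: 0.39 * 0.61 = 0.2379
  Item 5: 0.78 * 0.22 = 0.1716
  Item 6: 0.66 * 0.34 = 0.2244
  Item 7: 0.35 * 0.65 = 0.2275
  Item 8: 0.37 * 0.63 = 0.2331
  Item 9: 0.3 * 0.7 = 0.21
  Item 10: 0.44 * 0.56 = 0.2464
  Item 11: 0.76 * 0.24 = 0.1824
  Item 12: 0.35 * 0.65 = 0.2275
Sum(p_i * q_i) = 0.2176 + 0.2464 + 0.2356 + 0.2379 + 0.1716 + 0.2244 + 0.2275 + 0.2331 + 0.21 + 0.2464 + 0.1824 + 0.2275 = 2.6604
KR-20 = (k/(k-1)) * (1 - Sum(p_i*q_i) / Var_total)
= (12/11) * (1 - 2.6604/6.42)
= 1.0909 * 0.5856
KR-20 = 0.6388

0.6388


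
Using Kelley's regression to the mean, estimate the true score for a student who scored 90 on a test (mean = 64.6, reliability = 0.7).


T_est = rxx * X + (1 - rxx) * mean
T_est = 0.7 * 90 + 0.3 * 64.6
T_est = 63.0 + 19.38
T_est = 82.38

82.38


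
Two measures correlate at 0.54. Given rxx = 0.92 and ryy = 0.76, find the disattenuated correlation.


r_corrected = rxy / sqrt(rxx * ryy)
= 0.54 / sqrt(0.92 * 0.76)
= 0.54 / sqrt(0.6992)
= 0.54 / 0.836182
r_corrected = 0.6458

0.6458


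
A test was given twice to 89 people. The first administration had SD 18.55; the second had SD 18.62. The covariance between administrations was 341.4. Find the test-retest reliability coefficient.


r = cov(X,Y) / (SD_X * SD_Y)
r = 341.4 / (18.55 * 18.62)
r = 341.4 / 345.401
r = 0.9884

0.9884


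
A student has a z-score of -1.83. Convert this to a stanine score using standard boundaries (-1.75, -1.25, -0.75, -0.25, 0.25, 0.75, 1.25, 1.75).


Stanine boundaries: [-1.75, -1.25, -0.75, -0.25, 0.25, 0.75, 1.25, 1.75]
z = -1.83
Check each boundary:
  z < -1.75
  z < -1.25
  z < -0.75
  z < -0.25
  z < 0.25
  z < 0.75
  z < 1.25
  z < 1.75
Highest qualifying boundary gives stanine = 1

1


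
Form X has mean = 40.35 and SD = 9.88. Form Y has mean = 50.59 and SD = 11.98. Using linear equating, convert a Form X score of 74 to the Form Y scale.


slope = SD_Y / SD_X = 11.98 / 9.88 ~ 1.2126
intercept = mean_Y - slope * mean_X = 50.59 - (11.98 / 9.88) * 40.35 ~ 1.6636
Y = slope * X + intercept. To avoid rounding drift from the rounded slope/intercept, evaluate the equivalent form Y = mean_Y + SD_Y * (X - mean_X) / SD_X at full precision:
Y = 50.59 + 11.98 * (74 - 40.35) / 9.88
Y = 50.59 + 11.98 * 33.65 / 9.88
Y = 50.59 + 403.127 / 9.88
Y = 50.59 + 40.8023
Y = 91.3923

91.3923


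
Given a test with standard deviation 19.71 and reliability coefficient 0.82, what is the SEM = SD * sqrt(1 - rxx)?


SEM = SD * sqrt(1 - rxx)
SEM = 19.71 * sqrt(1 - 0.82)
SEM = 19.71 * sqrt(0.18) = 19.71 * 0.424264
SEM = 8.3622

8.3622


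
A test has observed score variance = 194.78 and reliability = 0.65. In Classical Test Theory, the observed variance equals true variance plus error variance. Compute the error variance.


var_true = rxx * var_obs = 0.65 * 194.78 = 126.607
var_error = var_obs - var_true
var_error = 194.78 - 126.607
var_error = 68.173

68.173


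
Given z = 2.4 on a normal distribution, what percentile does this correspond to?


CDF(z) = 0.5 * (1 + erf(z/sqrt(2)))
erf(1.6971) = 0.9836
CDF = 0.9918
Percentile rank = 0.9918 * 100 = 99.18

99.18


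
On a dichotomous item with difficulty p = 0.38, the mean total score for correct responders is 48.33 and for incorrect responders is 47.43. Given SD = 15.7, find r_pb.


q = 1 - p = 0.62
rpb = ((M1 - M0) / SD) * sqrt(p * q)
rpb = ((48.33 - 47.43) / 15.7) * sqrt(0.38 * 0.62)
rpb = 0.0278

0.0278


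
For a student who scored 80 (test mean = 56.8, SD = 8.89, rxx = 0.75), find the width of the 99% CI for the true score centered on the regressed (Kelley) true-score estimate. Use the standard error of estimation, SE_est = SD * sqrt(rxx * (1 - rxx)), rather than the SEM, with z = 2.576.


True score estimate = 0.75*80 + 0.25*56.8 = 74.2
SE_est = SD * sqrt(rxx * (1 - rxx)) = 8.89 * sqrt(0.75 * 0.25) = 8.89 * sqrt(0.1875) = 3.849483
CI = T_est +/- z * SE_est, so width = 2 * z * SE_est = 2 * 2.576 * 3.849483
Width = 19.8325

19.8325


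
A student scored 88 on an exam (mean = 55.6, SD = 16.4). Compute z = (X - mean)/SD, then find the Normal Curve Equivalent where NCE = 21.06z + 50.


z = (X - mean) / SD = (88 - 55.6) / 16.4
z = 32.4 / 16.4
z = 1.9756
NCE = NCE = 21.06z + 50
Carry z at full precision (z = 32.4 / 16.4) into the conversion:
NCE = 21.06 * (32.4 / 16.4) + 50 = 682.344 / 16.4 + 50
NCE = 41.6063 + 50
NCE = 91.6063

91.6063


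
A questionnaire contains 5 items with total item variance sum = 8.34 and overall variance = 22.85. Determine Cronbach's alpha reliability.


alpha = (k/(k-1)) * (1 - sum(si^2)/s_total^2)
= (5/4) * (1 - 8.34/22.85)
alpha = 0.7938

0.7938


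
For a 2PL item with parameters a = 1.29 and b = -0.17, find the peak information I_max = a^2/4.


For 2PL, max info at theta = b = -0.17
I_max = a^2 / 4 = 1.29^2 / 4
= 1.6641 / 4
I_max = 0.416

0.416


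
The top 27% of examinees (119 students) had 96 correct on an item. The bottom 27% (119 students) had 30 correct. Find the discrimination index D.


p_upper = 96/119 = 0.8067
p_lower = 30/119 = 0.2521
D = 0.8067 - 0.2521 = 0.5546

0.5546


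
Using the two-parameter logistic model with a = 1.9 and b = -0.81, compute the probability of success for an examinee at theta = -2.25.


a*(theta - b) = 1.9 * (-2.25 - -0.81) = -2.736
exp(--2.736) = 15.4252
P = 1 / (1 + 15.4252)
P = 0.0609

0.0609


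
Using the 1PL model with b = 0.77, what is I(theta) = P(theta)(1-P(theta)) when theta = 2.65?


P = 1/(1+exp(-(2.65-0.77))) = 0.8676
I = P*(1-P) = 0.8676 * 0.1324
I = 0.1149

0.1149


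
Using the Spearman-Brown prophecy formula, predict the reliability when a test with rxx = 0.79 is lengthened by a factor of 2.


r_new = (n * rxx) / (1 + (n-1) * rxx)
r_new = (2 * 0.79) / (1 + 1 * 0.79)
r_new = 1.58 / 1.79
r_new = 0.8827

0.8827


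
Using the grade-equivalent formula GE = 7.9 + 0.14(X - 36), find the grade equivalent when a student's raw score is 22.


raw - median = 22 - 36 = -14
slope * diff = 0.14 * -14 = -1.96
GE = 7.9 + -1.96
GE = 5.94

5.94


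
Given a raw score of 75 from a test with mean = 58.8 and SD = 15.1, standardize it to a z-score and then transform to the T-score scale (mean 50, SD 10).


z = (X - mean) / SD = (75 - 58.8) / 15.1
z = 16.2 / 15.1
z = 1.0728
T-score = T = 50 + 10z
Carry z at full precision (z = 16.2 / 15.1) into the conversion:
T-score = 50 + 10 * (16.2 / 15.1) = 50 + 162 / 15.1
T-score = 50 + 10.7285
T-score = 60.7285

60.7285


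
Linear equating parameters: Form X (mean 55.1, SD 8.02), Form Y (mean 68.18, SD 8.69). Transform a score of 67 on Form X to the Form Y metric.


slope = SD_Y / SD_X = 8.69 / 8.02 ~ 1.0835
intercept = mean_Y - slope * mean_X = 68.18 - (8.69 / 8.02) * 55.1 ~ 8.4769
Y = slope * X + intercept. To avoid rounding drift from the rounded slope/intercept, evaluate the equivalent form Y = mean_Y + SD_Y * (X - mean_X) / SD_X at full precision:
Y = 68.18 + 8.69 * (67 - 55.1) / 8.02
Y = 68.18 + 8.69 * 11.9 / 8.02
Y = 68.18 + 103.411 / 8.02
Y = 68.18 + 12.8941
Y = 81.0741

81.0741


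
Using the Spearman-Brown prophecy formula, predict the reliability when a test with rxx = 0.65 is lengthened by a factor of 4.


r_new = (n * rxx) / (1 + (n-1) * rxx)
r_new = (4 * 0.65) / (1 + 3 * 0.65)
r_new = 2.6 / 2.95
r_new = 0.8814

0.8814


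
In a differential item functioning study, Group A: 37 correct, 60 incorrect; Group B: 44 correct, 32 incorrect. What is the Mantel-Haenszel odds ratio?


Odds_A = 37/60 = 0.6167
Odds_B = 44/32 = 1.375
OR = Odds_A / Odds_B = 0.6167 / 1.375
Exactly, OR = (37 * 32) / (60 * 44) = 1184 / 2640
OR = 0.4485

0.4485


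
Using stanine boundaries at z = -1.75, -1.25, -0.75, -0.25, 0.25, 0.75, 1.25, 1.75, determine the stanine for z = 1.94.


Stanine boundaries: [-1.75, -1.25, -0.75, -0.25, 0.25, 0.75, 1.25, 1.75]
z = 1.94
Check each boundary:
  z >= -1.75 -> could be stanine 2
  z >= -1.25 -> could be stanine 3
  z >= -0.75 -> could be stanine 4
  z >= -0.25 -> could be stanine 5
  z >= 0.25 -> could be stanine 6
  z >= 0.75 -> could be stanine 7
  z >= 1.25 -> could be stanine 8
  z >= 1.75 -> could be stanine 9
Highest qualifying boundary gives stanine = 9

9


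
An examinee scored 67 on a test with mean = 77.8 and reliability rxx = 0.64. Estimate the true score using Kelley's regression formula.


T_est = rxx * X + (1 - rxx) * mean
T_est = 0.64 * 67 + 0.36 * 77.8
T_est = 42.88 + 28.008
T_est = 70.888

70.888


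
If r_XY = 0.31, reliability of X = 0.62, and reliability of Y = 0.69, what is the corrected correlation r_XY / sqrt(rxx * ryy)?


r_corrected = rxy / sqrt(rxx * ryy)
= 0.31 / sqrt(0.62 * 0.69)
= 0.31 / sqrt(0.4278)
= 0.31 / 0.654064
r_corrected = 0.474

0.474


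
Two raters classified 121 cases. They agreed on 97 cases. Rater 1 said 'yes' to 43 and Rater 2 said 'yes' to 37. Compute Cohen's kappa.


P_o = 97/121 = 0.801653
P_e = (43*37 + 78*84) / 14641 = 0.556178
kappa = (P_o - P_e) / (1 - P_e)
kappa = (0.801653 - 0.556178) / (1 - 0.556178)
kappa = 0.5531

0.5531


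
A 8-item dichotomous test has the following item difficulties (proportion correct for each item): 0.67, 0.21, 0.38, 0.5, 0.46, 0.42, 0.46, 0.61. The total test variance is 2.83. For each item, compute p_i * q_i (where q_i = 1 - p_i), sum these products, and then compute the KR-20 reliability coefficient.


For each item, compute p_i * q_i:
  Item 1: 0.67 * 0.33 = 0.2211
  Item 2: 0.21 * 0.79 = 0.1659
  Item 3: 0.38 * 0.62 = 0.2356
  Item 4: 0.5 * 0.5 = 0.25
  Item 5: 0.46 * 0.54 = 0.2484
  Item 6: 0.42 * 0.58 = 0.2436
  Item 7: 0.46 * 0.54 = 0.2484
  Item 8: 0.61 * 0.39 = 0.2379
Sum(p_i * q_i) = 0.2211 + 0.1659 + 0.2356 + 0.25 + 0.2484 + 0.2436 + 0.2484 + 0.2379 = 1.8509
KR-20 = (k/(k-1)) * (1 - Sum(p_i*q_i) / Var_total)
= (8/7) * (1 - 1.8509/2.83)
= 1.1429 * 0.346
KR-20 = 0.3954

0.3954


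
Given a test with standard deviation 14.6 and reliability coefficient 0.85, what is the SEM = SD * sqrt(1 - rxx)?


SEM = SD * sqrt(1 - rxx)
SEM = 14.6 * sqrt(1 - 0.85)
SEM = 14.6 * sqrt(0.15) = 14.6 * 0.387298
SEM = 5.6546

5.6546


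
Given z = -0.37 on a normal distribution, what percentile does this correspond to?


CDF(z) = 0.5 * (1 + erf(z/sqrt(2)))
erf(-0.2616) = -0.2886
CDF = 0.3557
Percentile rank = 0.3557 * 100 = 35.57

35.57


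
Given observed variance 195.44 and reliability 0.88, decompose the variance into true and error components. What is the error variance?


var_true = rxx * var_obs = 0.88 * 195.44 = 171.9872
var_error = var_obs - var_true
var_error = 195.44 - 171.9872
var_error = 23.4528

23.4528


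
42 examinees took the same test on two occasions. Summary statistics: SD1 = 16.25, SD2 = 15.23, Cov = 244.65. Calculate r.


r = cov(X,Y) / (SD_X * SD_Y)
r = 244.65 / (16.25 * 15.23)
r = 244.65 / 247.4875
r = 0.9885

0.9885


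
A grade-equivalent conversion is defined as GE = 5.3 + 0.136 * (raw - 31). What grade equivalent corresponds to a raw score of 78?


raw - median = 78 - 31 = 47
slope * diff = 0.136 * 47 = 6.392
GE = 5.3 + 6.392
GE = 11.692

11.692


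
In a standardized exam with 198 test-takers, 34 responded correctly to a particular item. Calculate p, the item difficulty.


Item difficulty p = number correct / total examinees
p = 34 / 198
p = 0.1717

0.1717


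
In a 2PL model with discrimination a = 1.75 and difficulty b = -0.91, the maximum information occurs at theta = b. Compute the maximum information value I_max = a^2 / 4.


For 2PL, max info at theta = b = -0.91
I_max = a^2 / 4 = 1.75^2 / 4
= 3.0625 / 4
I_max = 0.7656

0.7656


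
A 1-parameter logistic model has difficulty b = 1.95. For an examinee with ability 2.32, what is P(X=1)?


theta - b = 2.32 - 1.95 = 0.37
exp(-(theta - b)) = exp(-0.37) = 0.6907
P = 1 / (1 + 0.6907)
P = 0.5915

0.5915


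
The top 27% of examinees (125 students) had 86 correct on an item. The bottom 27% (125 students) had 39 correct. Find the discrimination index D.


p_upper = 86/125 = 0.688
p_lower = 39/125 = 0.312
D = 0.688 - 0.312 = 0.376

0.376


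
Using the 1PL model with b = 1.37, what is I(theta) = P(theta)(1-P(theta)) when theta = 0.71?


P = 1/(1+exp(-(0.71-1.37))) = 0.3407
I = P*(1-P) = 0.3407 * 0.6593
I = 0.2246

0.2246


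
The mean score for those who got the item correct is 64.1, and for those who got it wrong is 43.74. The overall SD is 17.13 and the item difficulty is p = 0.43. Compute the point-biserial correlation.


q = 1 - p = 0.57
rpb = ((M1 - M0) / SD) * sqrt(p * q)
rpb = ((64.1 - 43.74) / 17.13) * sqrt(0.43 * 0.57)
rpb = 0.5884

0.5884


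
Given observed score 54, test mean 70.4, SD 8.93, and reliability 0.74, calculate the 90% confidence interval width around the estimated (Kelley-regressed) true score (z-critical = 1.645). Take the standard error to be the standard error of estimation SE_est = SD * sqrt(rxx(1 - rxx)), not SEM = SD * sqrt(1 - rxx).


True score estimate = 0.74*54 + 0.26*70.4 = 58.264
SE_est = SD * sqrt(rxx * (1 - rxx)) = 8.93 * sqrt(0.74 * 0.26) = 8.93 * sqrt(0.1924) = 3.917004
CI = T_est +/- z * SE_est, so width = 2 * z * SE_est = 2 * 1.645 * 3.917004
Width = 12.8869

12.8869


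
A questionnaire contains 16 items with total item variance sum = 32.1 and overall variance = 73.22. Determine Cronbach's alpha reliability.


alpha = (k/(k-1)) * (1 - sum(si^2)/s_total^2)
= (16/15) * (1 - 32.1/73.22)
alpha = 0.599

0.599


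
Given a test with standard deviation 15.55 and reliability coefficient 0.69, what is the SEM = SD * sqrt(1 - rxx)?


SEM = SD * sqrt(1 - rxx)
SEM = 15.55 * sqrt(1 - 0.69)
SEM = 15.55 * sqrt(0.31) = 15.55 * 0.556776
SEM = 8.6579

8.6579


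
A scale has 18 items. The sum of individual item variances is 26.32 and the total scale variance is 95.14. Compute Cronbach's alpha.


alpha = (k/(k-1)) * (1 - sum(si^2)/s_total^2)
= (18/17) * (1 - 26.32/95.14)
alpha = 0.7659

0.7659


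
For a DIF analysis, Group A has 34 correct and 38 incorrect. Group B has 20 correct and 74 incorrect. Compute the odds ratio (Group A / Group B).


Odds_A = 34/38 = 0.8947
Odds_B = 20/74 = 0.2703
OR = Odds_A / Odds_B = 0.8947 / 0.2703
Exactly, OR = (34 * 74) / (38 * 20) = 2516 / 760
OR = 3.3105

3.3105


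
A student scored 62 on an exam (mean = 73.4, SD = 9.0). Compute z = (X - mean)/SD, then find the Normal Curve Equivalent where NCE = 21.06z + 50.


z = (X - mean) / SD = (62 - 73.4) / 9.0
z = -11.4 / 9.0
z = -1.2667
NCE = NCE = 21.06z + 50
Carry z at full precision (z = -11.4 / 9.0) into the conversion:
NCE = 21.06 * (-11.4 / 9.0) + 50 = -240.084 / 9.0 + 50
NCE = -26.676 + 50
NCE = 23.324

23.324


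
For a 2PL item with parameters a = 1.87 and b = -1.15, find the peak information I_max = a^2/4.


For 2PL, max info at theta = b = -1.15
I_max = a^2 / 4 = 1.87^2 / 4
= 3.4969 / 4
I_max = 0.8742

0.8742


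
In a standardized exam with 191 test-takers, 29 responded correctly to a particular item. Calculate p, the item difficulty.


Item difficulty p = number correct / total examinees
p = 29 / 191
p = 0.1518

0.1518


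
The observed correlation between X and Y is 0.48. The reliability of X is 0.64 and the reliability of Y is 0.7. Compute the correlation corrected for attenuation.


r_corrected = rxy / sqrt(rxx * ryy)
= 0.48 / sqrt(0.64 * 0.7)
= 0.48 / sqrt(0.448)
= 0.48 / 0.669328
r_corrected = 0.7171

0.7171


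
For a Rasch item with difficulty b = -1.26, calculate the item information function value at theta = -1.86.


P = 1/(1+exp(-(-1.86--1.26))) = 0.3543
I = P*(1-P) = 0.3543 * 0.6457
I = 0.2288

0.2288


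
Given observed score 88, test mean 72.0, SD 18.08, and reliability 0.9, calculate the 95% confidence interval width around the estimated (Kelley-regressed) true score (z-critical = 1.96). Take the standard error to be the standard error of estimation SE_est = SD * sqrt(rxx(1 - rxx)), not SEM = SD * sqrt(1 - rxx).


True score estimate = 0.9*88 + 0.1*72.0 = 86.4
SE_est = SD * sqrt(rxx * (1 - rxx)) = 18.08 * sqrt(0.9 * 0.1) = 18.08 * sqrt(0.09) = 5.424
CI = T_est +/- z * SE_est, so width = 2 * z * SE_est = 2 * 1.96 * 5.424
Width = 21.2621

21.2621


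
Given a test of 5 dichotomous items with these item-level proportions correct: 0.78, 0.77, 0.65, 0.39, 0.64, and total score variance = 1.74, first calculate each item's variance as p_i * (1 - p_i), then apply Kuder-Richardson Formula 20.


For each item, compute p_i * q_i:
  Item 1: 0.78 * 0.22 = 0.1716
  Item 2: 0.77 * 0.23 = 0.1771
  Item 3: 0.65 * 0.35 = 0.2275
  Item 4: 0.39 * 0.61 = 0.2379
  Item 5: 0.64 * 0.36 = 0.2304
Sum(p_i * q_i) = 0.1716 + 0.1771 + 0.2275 + 0.2379 + 0.2304 = 1.0445
KR-20 = (k/(k-1)) * (1 - Sum(p_i*q_i) / Var_total)
= (5/4) * (1 - 1.0445/1.74)
= 1.25 * 0.3997
KR-20 = 0.4996

0.4996


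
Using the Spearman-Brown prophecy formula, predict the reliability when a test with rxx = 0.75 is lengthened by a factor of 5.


r_new = (n * rxx) / (1 + (n-1) * rxx)
r_new = (5 * 0.75) / (1 + 4 * 0.75)
r_new = 3.75 / 4.0
r_new = 0.9375

0.9375


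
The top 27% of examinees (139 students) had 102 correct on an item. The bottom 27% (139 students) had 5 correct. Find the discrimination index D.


p_upper = 102/139 = 0.7338
p_lower = 5/139 = 0.036
D = 0.7338 - 0.036 = 0.6978

0.6978


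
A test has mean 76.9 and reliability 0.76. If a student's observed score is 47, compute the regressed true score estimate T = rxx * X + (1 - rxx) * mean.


T_est = rxx * X + (1 - rxx) * mean
T_est = 0.76 * 47 + 0.24 * 76.9
T_est = 35.72 + 18.456
T_est = 54.176

54.176


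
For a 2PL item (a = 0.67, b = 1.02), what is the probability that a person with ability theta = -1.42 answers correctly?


a*(theta - b) = 0.67 * (-1.42 - 1.02) = -1.6348
exp(--1.6348) = 5.1284
P = 1 / (1 + 5.1284)
P = 0.1632

0.1632


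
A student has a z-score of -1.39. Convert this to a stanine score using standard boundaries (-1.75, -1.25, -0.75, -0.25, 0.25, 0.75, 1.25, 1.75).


Stanine boundaries: [-1.75, -1.25, -0.75, -0.25, 0.25, 0.75, 1.25, 1.75]
z = -1.39
Check each boundary:
  z >= -1.75 -> could be stanine 2
  z < -1.25
  z < -0.75
  z < -0.25
  z < 0.25
  z < 0.75
  z < 1.25
  z < 1.75
Highest qualifying boundary gives stanine = 2

2


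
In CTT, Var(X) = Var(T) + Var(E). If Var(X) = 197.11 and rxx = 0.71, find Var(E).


var_true = rxx * var_obs = 0.71 * 197.11 = 139.9481
var_error = var_obs - var_true
var_error = 197.11 - 139.9481
var_error = 57.1619

57.1619


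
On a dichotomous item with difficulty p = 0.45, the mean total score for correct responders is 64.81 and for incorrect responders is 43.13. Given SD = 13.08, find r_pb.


q = 1 - p = 0.55
rpb = ((M1 - M0) / SD) * sqrt(p * q)
rpb = ((64.81 - 43.13) / 13.08) * sqrt(0.45 * 0.55)
rpb = 0.8246

0.8246


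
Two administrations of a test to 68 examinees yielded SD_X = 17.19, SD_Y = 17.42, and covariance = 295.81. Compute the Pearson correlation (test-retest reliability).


r = cov(X,Y) / (SD_X * SD_Y)
r = 295.81 / (17.19 * 17.42)
r = 295.81 / 299.4498
r = 0.9878

0.9878


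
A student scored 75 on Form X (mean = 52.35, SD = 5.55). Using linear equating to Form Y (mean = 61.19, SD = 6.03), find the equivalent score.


slope = SD_Y / SD_X = 6.03 / 5.55 ~ 1.0865
intercept = mean_Y - slope * mean_X = 61.19 - (6.03 / 5.55) * 52.35 ~ 4.3124
Y = slope * X + intercept. To avoid rounding drift from the rounded slope/intercept, evaluate the equivalent form Y = mean_Y + SD_Y * (X - mean_X) / SD_X at full precision:
Y = 61.19 + 6.03 * (75 - 52.35) / 5.55
Y = 61.19 + 6.03 * 22.65 / 5.55
Y = 61.19 + 136.5795 / 5.55
Y = 61.19 + 24.6089
Y = 85.7989

85.7989


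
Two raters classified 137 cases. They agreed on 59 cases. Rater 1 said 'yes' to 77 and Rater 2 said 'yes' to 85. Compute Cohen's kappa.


P_o = 59/137 = 0.430657
P_e = (77*85 + 60*52) / 18769 = 0.514945
kappa = (P_o - P_e) / (1 - P_e)
kappa = (0.430657 - 0.514945) / (1 - 0.514945)
kappa = -0.1738

-0.1738


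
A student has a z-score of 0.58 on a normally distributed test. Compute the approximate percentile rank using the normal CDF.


CDF(z) = 0.5 * (1 + erf(z/sqrt(2)))
erf(0.4101) = 0.4381
CDF = 0.719
Percentile rank = 0.719 * 100 = 71.9

71.9


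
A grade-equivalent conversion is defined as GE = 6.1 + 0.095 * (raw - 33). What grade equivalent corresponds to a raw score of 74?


raw - median = 74 - 33 = 41
slope * diff = 0.095 * 41 = 3.895
GE = 6.1 + 3.895
GE = 9.995

9.995


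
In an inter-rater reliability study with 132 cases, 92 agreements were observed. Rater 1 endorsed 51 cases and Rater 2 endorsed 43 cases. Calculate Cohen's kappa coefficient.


P_o = 92/132 = 0.69697
P_e = (51*43 + 81*89) / 17424 = 0.539601
kappa = (P_o - P_e) / (1 - P_e)
kappa = (0.69697 - 0.539601) / (1 - 0.539601)
kappa = 0.3418

0.3418


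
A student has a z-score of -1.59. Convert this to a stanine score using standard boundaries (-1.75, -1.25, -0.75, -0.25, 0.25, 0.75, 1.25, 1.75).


Stanine boundaries: [-1.75, -1.25, -0.75, -0.25, 0.25, 0.75, 1.25, 1.75]
z = -1.59
Check each boundary:
  z >= -1.75 -> could be stanine 2
  z < -1.25
  z < -0.75
  z < -0.25
  z < 0.25
  z < 0.75
  z < 1.25
  z < 1.75
Highest qualifying boundary gives stanine = 2

2


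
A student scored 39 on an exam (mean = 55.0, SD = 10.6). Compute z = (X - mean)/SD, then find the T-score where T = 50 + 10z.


z = (X - mean) / SD = (39 - 55.0) / 10.6
z = -16.0 / 10.6
z = -1.5094
T-score = T = 50 + 10z
Carry z at full precision (z = -16.0 / 10.6) into the conversion:
T-score = 50 + 10 * (-16.0 / 10.6) = 50 + -160 / 10.6
T-score = 50 + -15.0943
T-score = 34.9057

34.9057


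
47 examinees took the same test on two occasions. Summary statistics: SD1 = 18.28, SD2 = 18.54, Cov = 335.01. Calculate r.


r = cov(X,Y) / (SD_X * SD_Y)
r = 335.01 / (18.28 * 18.54)
r = 335.01 / 338.9112
r = 0.9885

0.9885


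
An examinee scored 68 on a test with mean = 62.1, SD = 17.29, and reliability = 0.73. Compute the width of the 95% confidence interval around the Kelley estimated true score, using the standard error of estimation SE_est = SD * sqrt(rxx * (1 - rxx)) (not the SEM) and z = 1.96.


True score estimate = 0.73*68 + 0.27*62.1 = 66.407
SE_est = SD * sqrt(rxx * (1 - rxx)) = 17.29 * sqrt(0.73 * 0.27) = 17.29 * sqrt(0.1971) = 7.676059
CI = T_est +/- z * SE_est, so width = 2 * z * SE_est = 2 * 1.96 * 7.676059
Width = 30.0902

30.0902


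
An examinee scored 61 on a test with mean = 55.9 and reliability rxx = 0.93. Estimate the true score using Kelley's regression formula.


T_est = rxx * X + (1 - rxx) * mean
T_est = 0.93 * 61 + 0.07 * 55.9
T_est = 56.73 + 3.913
T_est = 60.643

60.643


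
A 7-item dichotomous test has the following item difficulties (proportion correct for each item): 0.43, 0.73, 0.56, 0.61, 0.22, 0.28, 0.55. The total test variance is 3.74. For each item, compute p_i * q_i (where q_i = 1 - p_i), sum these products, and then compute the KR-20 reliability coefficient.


For each item, compute p_i * q_i:
  Item 1: 0.43 * 0.57 = 0.2451
  Item 2: 0.73 * 0.27 = 0.1971
  Item 3: 0.56 * 0.44 = 0.2464
  Item 4: 0.61 * 0.39 = 0.2379
  Item 5: 0.22 * 0.78 = 0.1716
  Item 6: 0.28 * 0.72 = 0.2016
  Item 7: 0.55 * 0.45 = 0.2475
Sum(p_i * q_i) = 0.2451 + 0.1971 + 0.2464 + 0.2379 + 0.1716 + 0.2016 + 0.2475 = 1.5472
KR-20 = (k/(k-1)) * (1 - Sum(p_i*q_i) / Var_total)
= (7/6) * (1 - 1.5472/3.74)
= 1.1667 * 0.5863
KR-20 = 0.684

0.684


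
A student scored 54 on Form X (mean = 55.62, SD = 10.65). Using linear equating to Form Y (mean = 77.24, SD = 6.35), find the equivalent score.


slope = SD_Y / SD_X = 6.35 / 10.65 ~ 0.5962
intercept = mean_Y - slope * mean_X = 77.24 - (6.35 / 10.65) * 55.62 ~ 44.0769
Y = slope * X + intercept. To avoid rounding drift from the rounded slope/intercept, evaluate the equivalent form Y = mean_Y + SD_Y * (X - mean_X) / SD_X at full precision:
Y = 77.24 + 6.35 * (54 - 55.62) / 10.65
Y = 77.24 - 6.35 * 1.62 / 10.65
Y = 77.24 - 10.287 / 10.65
Y = 77.24 - 0.9659
Y = 76.2741

76.2741


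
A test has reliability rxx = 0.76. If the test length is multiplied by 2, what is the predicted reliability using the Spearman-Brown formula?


r_new = (n * rxx) / (1 + (n-1) * rxx)
r_new = (2 * 0.76) / (1 + 1 * 0.76)
r_new = 1.52 / 1.76
r_new = 0.8636

0.8636


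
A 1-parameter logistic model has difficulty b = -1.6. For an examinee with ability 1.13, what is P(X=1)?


theta - b = 1.13 - -1.6 = 2.73
exp(-(theta - b)) = exp(-2.73) = 0.0652
P = 1 / (1 + 0.0652)
P = 0.9388

0.9388


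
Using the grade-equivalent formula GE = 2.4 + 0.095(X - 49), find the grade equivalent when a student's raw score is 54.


raw - median = 54 - 49 = 5
slope * diff = 0.095 * 5 = 0.475
GE = 2.4 + 0.475
GE = 2.875

2.875


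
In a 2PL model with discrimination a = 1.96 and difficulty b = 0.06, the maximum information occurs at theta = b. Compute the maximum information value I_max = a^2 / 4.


For 2PL, max info at theta = b = 0.06
I_max = a^2 / 4 = 1.96^2 / 4
= 3.8416 / 4
I_max = 0.9604

0.9604


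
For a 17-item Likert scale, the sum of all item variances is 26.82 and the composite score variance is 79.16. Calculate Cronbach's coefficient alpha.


alpha = (k/(k-1)) * (1 - sum(si^2)/s_total^2)
= (17/16) * (1 - 26.82/79.16)
alpha = 0.7025

0.7025


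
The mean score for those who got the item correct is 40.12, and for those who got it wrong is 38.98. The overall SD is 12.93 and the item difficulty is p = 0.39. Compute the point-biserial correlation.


q = 1 - p = 0.61
rpb = ((M1 - M0) / SD) * sqrt(p * q)
rpb = ((40.12 - 38.98) / 12.93) * sqrt(0.39 * 0.61)
rpb = 0.043

0.043


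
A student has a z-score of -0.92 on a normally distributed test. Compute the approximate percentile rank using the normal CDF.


CDF(z) = 0.5 * (1 + erf(z/sqrt(2)))
erf(-0.6505) = -0.6424
CDF = 0.1788
Percentile rank = 0.1788 * 100 = 17.88

17.88


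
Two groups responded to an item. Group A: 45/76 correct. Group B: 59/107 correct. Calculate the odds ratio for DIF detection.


Odds_A = 45/31 = 1.4516
Odds_B = 59/48 = 1.2292
OR = Odds_A / Odds_B = 1.4516 / 1.2292
Exactly, OR = (45 * 48) / (31 * 59) = 2160 / 1829
OR = 1.181

1.181


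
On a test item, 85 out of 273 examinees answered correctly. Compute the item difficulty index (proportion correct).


Item difficulty p = number correct / total examinees
p = 85 / 273
p = 0.3114

0.3114


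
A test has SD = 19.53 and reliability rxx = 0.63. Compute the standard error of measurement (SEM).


SEM = SD * sqrt(1 - rxx)
SEM = 19.53 * sqrt(1 - 0.63)
SEM = 19.53 * sqrt(0.37) = 19.53 * 0.608276
SEM = 11.8796

11.8796


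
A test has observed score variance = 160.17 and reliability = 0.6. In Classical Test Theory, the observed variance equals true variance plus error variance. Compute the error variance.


var_true = rxx * var_obs = 0.6 * 160.17 = 96.102
var_error = var_obs - var_true
var_error = 160.17 - 96.102
var_error = 64.068

64.068


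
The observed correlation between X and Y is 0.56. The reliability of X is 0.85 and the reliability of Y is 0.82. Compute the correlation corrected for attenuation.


r_corrected = rxy / sqrt(rxx * ryy)
= 0.56 / sqrt(0.85 * 0.82)
= 0.56 / sqrt(0.697)
= 0.56 / 0.834865
r_corrected = 0.6708

0.6708


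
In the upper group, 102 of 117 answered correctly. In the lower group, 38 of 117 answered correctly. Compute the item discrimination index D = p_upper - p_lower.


p_upper = 102/117 = 0.8718
p_lower = 38/117 = 0.3248
D = 0.8718 - 0.3248 = 0.547

0.547


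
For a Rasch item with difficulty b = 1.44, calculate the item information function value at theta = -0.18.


P = 1/(1+exp(-(-0.18-1.44))) = 0.1652
I = P*(1-P) = 0.1652 * 0.8348
I = 0.1379

0.1379


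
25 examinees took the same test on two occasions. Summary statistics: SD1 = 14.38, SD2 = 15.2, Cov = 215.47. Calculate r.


r = cov(X,Y) / (SD_X * SD_Y)
r = 215.47 / (14.38 * 15.2)
r = 215.47 / 218.576
r = 0.9858

0.9858


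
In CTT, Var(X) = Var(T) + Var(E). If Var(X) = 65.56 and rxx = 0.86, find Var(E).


var_true = rxx * var_obs = 0.86 * 65.56 = 56.3816
var_error = var_obs - var_true
var_error = 65.56 - 56.3816
var_error = 9.1784

9.1784


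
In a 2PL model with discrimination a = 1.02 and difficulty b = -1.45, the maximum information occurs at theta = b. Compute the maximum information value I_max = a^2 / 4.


For 2PL, max info at theta = b = -1.45
I_max = a^2 / 4 = 1.02^2 / 4
= 1.0404 / 4
I_max = 0.2601

0.2601


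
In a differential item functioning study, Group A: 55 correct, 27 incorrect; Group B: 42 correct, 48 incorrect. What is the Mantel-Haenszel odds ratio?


Odds_A = 55/27 = 2.037
Odds_B = 42/48 = 0.875
OR = Odds_A / Odds_B = 2.037 / 0.875
Exactly, OR = (55 * 48) / (27 * 42) = 2640 / 1134
OR = 2.328

2.328


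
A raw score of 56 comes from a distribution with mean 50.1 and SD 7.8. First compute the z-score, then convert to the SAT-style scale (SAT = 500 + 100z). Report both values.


z = (X - mean) / SD = (56 - 50.1) / 7.8
z = 5.9 / 7.8
z = 0.7564
SAT-scale = SAT = 500 + 100z
Carry z at full precision (z = 5.9 / 7.8) into the conversion:
SAT-scale = 500 + 100 * (5.9 / 7.8) = 500 + 590 / 7.8
SAT-scale = 500 + 75.641
SAT-scale = 575.641

575.641


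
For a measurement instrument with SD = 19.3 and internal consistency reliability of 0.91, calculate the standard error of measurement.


SEM = SD * sqrt(1 - rxx)
SEM = 19.3 * sqrt(1 - 0.91)
SEM = 19.3 * sqrt(0.09) = 19.3 * 0.3
SEM = 5.79

5.79


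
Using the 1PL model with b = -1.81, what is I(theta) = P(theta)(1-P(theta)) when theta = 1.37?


P = 1/(1+exp(-(1.37--1.81))) = 0.9601
I = P*(1-P) = 0.9601 * 0.0399
I = 0.0383

0.0383


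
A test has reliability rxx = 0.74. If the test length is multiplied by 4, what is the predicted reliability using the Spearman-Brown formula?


r_new = (n * rxx) / (1 + (n-1) * rxx)
r_new = (4 * 0.74) / (1 + 3 * 0.74)
r_new = 2.96 / 3.22
r_new = 0.9193

0.9193


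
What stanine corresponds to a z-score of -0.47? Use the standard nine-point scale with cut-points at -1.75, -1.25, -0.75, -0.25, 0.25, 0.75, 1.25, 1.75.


Stanine boundaries: [-1.75, -1.25, -0.75, -0.25, 0.25, 0.75, 1.25, 1.75]
z = -0.47
Check each boundary:
  z >= -1.75 -> could be stanine 2
  z >= -1.25 -> could be stanine 3
  z >= -0.75 -> could be stanine 4
  z < -0.25
  z < 0.25
  z < 0.75
  z < 1.25
  z < 1.75
Highest qualifying boundary gives stanine = 4

4


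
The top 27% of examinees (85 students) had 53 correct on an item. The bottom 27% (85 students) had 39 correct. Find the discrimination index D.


p_upper = 53/85 = 0.6235
p_lower = 39/85 = 0.4588
D = 0.6235 - 0.4588 = 0.1647

0.1647


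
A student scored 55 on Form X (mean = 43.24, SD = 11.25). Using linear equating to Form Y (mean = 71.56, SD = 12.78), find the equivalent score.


slope = SD_Y / SD_X = 12.78 / 11.25 ~ 1.136
intercept = mean_Y - slope * mean_X = 71.56 - (12.78 / 11.25) * 43.24 ~ 22.4394
Y = slope * X + intercept. To avoid rounding drift from the rounded slope/intercept, evaluate the equivalent form Y = mean_Y + SD_Y * (X - mean_X) / SD_X at full precision:
Y = 71.56 + 12.78 * (55 - 43.24) / 11.25
Y = 71.56 + 12.78 * 11.76 / 11.25
Y = 71.56 + 150.2928 / 11.25
Y = 71.56 + 13.3594
Y = 84.9194

84.9194


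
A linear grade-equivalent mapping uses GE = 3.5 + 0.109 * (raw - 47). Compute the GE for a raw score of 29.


raw - median = 29 - 47 = -18
slope * diff = 0.109 * -18 = -1.962
GE = 3.5 + -1.962
GE = 1.538

1.538


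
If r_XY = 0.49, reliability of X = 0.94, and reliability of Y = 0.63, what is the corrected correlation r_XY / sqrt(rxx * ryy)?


r_corrected = rxy / sqrt(rxx * ryy)
= 0.49 / sqrt(0.94 * 0.63)
= 0.49 / sqrt(0.5922)
= 0.49 / 0.769545
r_corrected = 0.6367

0.6367


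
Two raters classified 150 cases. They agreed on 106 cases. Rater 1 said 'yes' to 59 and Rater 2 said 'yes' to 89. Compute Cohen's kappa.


P_o = 106/150 = 0.706667
P_e = (59*89 + 91*61) / 22500 = 0.480089
kappa = (P_o - P_e) / (1 - P_e)
kappa = (0.706667 - 0.480089) / (1 - 0.480089)
kappa = 0.4358

0.4358


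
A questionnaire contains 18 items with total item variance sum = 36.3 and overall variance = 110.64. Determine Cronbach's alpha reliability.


alpha = (k/(k-1)) * (1 - sum(si^2)/s_total^2)
= (18/17) * (1 - 36.3/110.64)
alpha = 0.7114

0.7114


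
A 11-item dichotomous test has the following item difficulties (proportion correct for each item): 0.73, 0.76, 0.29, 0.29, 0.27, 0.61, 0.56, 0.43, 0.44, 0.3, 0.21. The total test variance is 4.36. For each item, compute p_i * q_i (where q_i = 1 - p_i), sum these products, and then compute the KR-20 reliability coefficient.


For each item, compute p_i * q_i:
  Item 1: 0.73 * 0.27 = 0.1971
  Item 2: 0.76 * 0.24 = 0.1824
  Item 3: 0.29 * 0.71 = 0.2059
  Item 4: 0.29 * 0.71 = 0.2059
  Item 5: 0.27 * 0.73 = 0.1971
  Item 6: 0.61 * 0.39 = 0.2379
  Item 7: 0.56 * 0.44 = 0.2464
  Item 8: 0.43 * 0.57 = 0.2451
  Item 9: 0.44 * 0.56 = 0.2464
  Item 10: 0.3 * 0.7 = 0.21
  Item 11: 0.21 * 0.79 = 0.1659
Sum(p_i * q_i) = 0.1971 + 0.1824 + 0.2059 + 0.2059 + 0.1971 + 0.2379 + 0.2464 + 0.2451 + 0.2464 + 0.21 + 0.1659 = 2.3401
KR-20 = (k/(k-1)) * (1 - Sum(p_i*q_i) / Var_total)
= (11/10) * (1 - 2.3401/4.36)
= 1.1 * 0.4633
KR-20 = 0.5096

0.5096


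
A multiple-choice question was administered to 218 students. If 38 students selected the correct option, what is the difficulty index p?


Item difficulty p = number correct / total examinees
p = 38 / 218
p = 0.1743

0.1743


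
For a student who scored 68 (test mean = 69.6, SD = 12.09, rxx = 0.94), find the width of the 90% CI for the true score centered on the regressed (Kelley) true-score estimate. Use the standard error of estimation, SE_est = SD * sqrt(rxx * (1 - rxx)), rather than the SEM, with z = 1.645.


True score estimate = 0.94*68 + 0.06*69.6 = 68.096
SE_est = SD * sqrt(rxx * (1 - rxx)) = 12.09 * sqrt(0.94 * 0.06) = 12.09 * sqrt(0.0564) = 2.871216
CI = T_est +/- z * SE_est, so width = 2 * z * SE_est = 2 * 1.645 * 2.871216
Width = 9.4463

9.4463


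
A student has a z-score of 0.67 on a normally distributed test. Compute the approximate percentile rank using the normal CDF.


CDF(z) = 0.5 * (1 + erf(z/sqrt(2)))
erf(0.4738) = 0.4971
CDF = 0.7486
Percentile rank = 0.7486 * 100 = 74.86

74.86


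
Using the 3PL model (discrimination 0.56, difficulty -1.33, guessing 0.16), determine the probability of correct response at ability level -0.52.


logit = 0.56*(-0.52 - -1.33) = 0.4536
P* = 1/(1 + exp(-0.4536)) = 0.6115
P = 0.16 + (1 - 0.16) * 0.6115
P = 0.6737

0.6737


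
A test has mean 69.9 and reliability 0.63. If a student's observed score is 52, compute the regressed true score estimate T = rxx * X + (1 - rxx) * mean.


T_est = rxx * X + (1 - rxx) * mean
T_est = 0.63 * 52 + 0.37 * 69.9
T_est = 32.76 + 25.863
T_est = 58.623

58.623
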